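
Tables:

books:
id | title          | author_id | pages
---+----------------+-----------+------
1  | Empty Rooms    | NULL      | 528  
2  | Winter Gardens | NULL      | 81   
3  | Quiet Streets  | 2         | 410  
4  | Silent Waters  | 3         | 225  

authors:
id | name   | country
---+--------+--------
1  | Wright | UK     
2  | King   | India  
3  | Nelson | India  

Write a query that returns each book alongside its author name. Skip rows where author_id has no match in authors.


INNER JOIN keeps only books rows whose author_id matches an id in authors. Walk through each book:
  - book 1 (Empty Rooms): author_id=NULL, no match -> dropped
  - book 2 (Winter Gardens): author_id=NULL, no match -> dropped
  - book 3 (Quiet Streets): author_id=2 -> matches King
  - book 4 (Silent Waters): author_id=3 -> matches Nelson
So 2 of 4 rows are dropped.

SQL:
SELECT a.title, b.name AS author
FROM books a
INNER JOIN authors b ON a.author_id = b.id

Result:
title         | author
--------------+-------
Quiet Streets | King  
Silent Waters | Nelson


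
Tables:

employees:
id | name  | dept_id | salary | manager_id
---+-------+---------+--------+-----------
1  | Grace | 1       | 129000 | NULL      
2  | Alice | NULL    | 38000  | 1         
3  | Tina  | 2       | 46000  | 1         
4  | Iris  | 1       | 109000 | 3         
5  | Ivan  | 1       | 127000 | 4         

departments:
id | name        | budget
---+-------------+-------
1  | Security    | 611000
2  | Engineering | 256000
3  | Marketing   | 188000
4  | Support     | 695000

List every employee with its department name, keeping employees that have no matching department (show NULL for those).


LEFT JOIN keeps every row from employees (the left table); where dept_id has no match in departments, the department columns become NULL. Walk through each employee:
  - employee 1 (Grace): dept_id=1 -> matches Security
  - employee 2 (Alice): dept_id=NULL, no match -> kept with NULL
  - employee 3 (Tina): dept_id=2 -> matches Engineering
  - employee 4 (Iris): dept_id=1 -> matches Security
  - employee 5 (Ivan): dept_id=1 -> matches Security
All 5 rows appear; 1 has NULL department.

SQL:
SELECT a.name, b.name AS department
FROM employees a
LEFT JOIN departments b ON a.dept_id = b.id

Result:
name  | department 
------+------------
Grace | Security   
Alice | NULL       
Tina  | Engineering
Iris  | Security   
Ivan  | Security   


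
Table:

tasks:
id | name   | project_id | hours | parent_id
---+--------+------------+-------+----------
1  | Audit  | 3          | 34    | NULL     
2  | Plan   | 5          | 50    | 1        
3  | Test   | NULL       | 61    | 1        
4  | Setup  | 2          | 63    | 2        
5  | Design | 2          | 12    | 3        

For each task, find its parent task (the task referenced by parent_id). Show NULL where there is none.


This is a self-join: tasks is joined to a second copy of itself, matching each row's parent_id to another row's id. Use LEFT JOIN so rows with parent_id=NULL are kept.
  - task 1 (Audit): parent_id=NULL -> NULL
  - task 2 (Plan): parent_id=1 -> Audit
  - task 3 (Test): parent_id=1 -> Audit
  - task 4 (Setup): parent_id=2 -> Plan
  - task 5 (Design): parent_id=3 -> Test

SQL:
SELECT a.name AS item, b.name AS parent
FROM tasks a
LEFT JOIN tasks b ON a.parent_id = b.id

Result:
item   | parent
-------+-------
Audit  | NULL  
Plan   | Audit 
Test   | Audit 
Setup  | Plan  
Design | Test  


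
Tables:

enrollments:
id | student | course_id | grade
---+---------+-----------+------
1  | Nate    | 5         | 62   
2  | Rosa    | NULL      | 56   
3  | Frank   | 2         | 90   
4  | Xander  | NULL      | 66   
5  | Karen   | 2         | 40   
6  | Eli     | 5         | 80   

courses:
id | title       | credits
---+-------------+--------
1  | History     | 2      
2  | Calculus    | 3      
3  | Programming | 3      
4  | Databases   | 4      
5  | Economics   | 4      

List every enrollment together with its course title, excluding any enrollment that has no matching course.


INNER JOIN keeps only enrollments rows whose course_id matches an id in courses. Walk through each enrollment:
  - enrollment 1 (Nate): course_id=5 -> matches Economics
  - enrollment 2 (Rosa): course_id=NULL, no match -> dropped
  - enrollment 3 (Frank): course_id=2 -> matches Calculus
  - enrollment 4 (Xander): course_id=NULL, no match -> dropped
  - enrollment 5 (Karen): course_id=2 -> matches Calculus
  - enrollment 6 (Eli): course_id=5 -> matches Economics
So 2 of 6 rows are dropped.

SQL:
SELECT a.student, b.title AS course
FROM enrollments a
INNER JOIN courses b ON a.course_id = b.id

Result:
student | course   
--------+----------
Nate    | Economics
Frank   | Calculus 
Karen   | Calculus 
Eli     | Economics


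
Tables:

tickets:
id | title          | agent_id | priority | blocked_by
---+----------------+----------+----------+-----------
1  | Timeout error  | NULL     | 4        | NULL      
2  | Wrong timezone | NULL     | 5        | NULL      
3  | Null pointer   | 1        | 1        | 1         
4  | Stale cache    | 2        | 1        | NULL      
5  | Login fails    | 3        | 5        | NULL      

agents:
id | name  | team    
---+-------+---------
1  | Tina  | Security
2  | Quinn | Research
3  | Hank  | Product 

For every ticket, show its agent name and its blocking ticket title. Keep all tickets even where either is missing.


Two LEFT JOINs from the same base table tickets: one to agents via agent_id, one to tickets itself via blocked_by. Both are LEFT so every ticket is preserved.
Match against agents:
  - ticket 1 (Timeout error): agent_id=NULL, no match -> kept with NULL
  - ticket 2 (Wrong timezone): agent_id=NULL, no match -> kept with NULL
  - ticket 3 (Null pointer): agent_id=1 -> matches Tina
  - ticket 4 (Stale cache): agent_id=2 -> matches Quinn
  - ticket 5 (Login fails): agent_id=3 -> matches Hank
Match against tickets (self):
  - ticket 1 (Timeout error): blocked_by=NULL -> NULL
  - ticket 2 (Wrong timezone): blocked_by=NULL -> NULL
  - ticket 3 (Null pointer): blocked_by=1 -> Timeout error
  - ticket 4 (Stale cache): blocked_by=NULL -> NULL
  - ticket 5 (Login fails): blocked_by=NULL -> NULL

SQL:
SELECT a.title, b.name AS agent, c.title AS blocked_by
FROM tickets a
LEFT JOIN agents b ON a.agent_id = b.id
LEFT JOIN tickets c ON a.blocked_by = c.id

Result:
title          | agent | blocked_by   
---------------+-------+--------------
Timeout error  | NULL  | NULL         
Wrong timezone | NULL  | NULL         
Null pointer   | Tina  | Timeout error
Stale cache    | Quinn | NULL         
Login fails    | Hank  | NULL         


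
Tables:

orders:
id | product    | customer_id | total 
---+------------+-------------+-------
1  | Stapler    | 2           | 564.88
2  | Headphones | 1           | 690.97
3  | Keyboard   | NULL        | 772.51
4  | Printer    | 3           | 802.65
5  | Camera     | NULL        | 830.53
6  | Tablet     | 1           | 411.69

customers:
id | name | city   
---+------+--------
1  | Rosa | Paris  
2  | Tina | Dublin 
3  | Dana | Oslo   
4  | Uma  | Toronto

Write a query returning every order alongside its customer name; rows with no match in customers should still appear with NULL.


LEFT JOIN keeps every row from orders (the left table); where customer_id has no match in customers, the customer columns become NULL. Walk through each order:
  - order 1 (Stapler): customer_id=2 -> matches Tina
  - order 2 (Headphones): customer_id=1 -> matches Rosa
  - order 3 (Keyboard): customer_id=NULL, no match -> kept with NULL
  - order 4 (Printer): customer_id=3 -> matches Dana
  - order 5 (Camera): customer_id=NULL, no match -> kept with NULL
  - order 6 (Tablet): customer_id=1 -> matches Rosa
All 6 rows appear; 2 have NULL customer.

SQL:
SELECT a.product, b.name AS customer
FROM orders a
LEFT JOIN customers b ON a.customer_id = b.id

Result:
product    | customer
-----------+---------
Stapler    | Tina    
Headphones | Rosa    
Keyboard   | NULL    
Printer    | Dana    
Camera     | NULL    
Tablet     | Rosa    


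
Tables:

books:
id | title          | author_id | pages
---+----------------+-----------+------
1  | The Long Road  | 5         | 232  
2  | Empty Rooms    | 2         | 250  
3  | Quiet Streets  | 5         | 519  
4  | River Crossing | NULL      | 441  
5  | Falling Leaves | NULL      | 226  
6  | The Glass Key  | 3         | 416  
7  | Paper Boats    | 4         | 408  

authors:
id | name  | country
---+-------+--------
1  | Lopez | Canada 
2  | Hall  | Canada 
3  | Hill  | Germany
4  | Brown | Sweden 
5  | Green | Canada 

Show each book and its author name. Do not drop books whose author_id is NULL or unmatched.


LEFT JOIN keeps every row from books (the left table); where author_id has no match in authors, the author columns become NULL. Walk through each book:
  - book 1 (The Long Road): author_id=5 -> matches Green
  - book 2 (Empty Rooms): author_id=2 -> matches Hall
  - book 3 (Quiet Streets): author_id=5 -> matches Green
  - book 4 (River Crossing): author_id=NULL, no match -> kept with NULL
  - book 5 (Falling Leaves): author_id=NULL, no match -> kept with NULL
  - book 6 (The Glass Key): author_id=3 -> matches Hill
  - book 7 (Paper Boats): author_id=4 -> matches Brown
All 7 rows appear; 2 have NULL author.

SQL:
SELECT a.title, b.name AS author
FROM books a
LEFT JOIN authors b ON a.author_id = b.id

Result:
title          | author
---------------+-------
The Long Road  | Green 
Empty Rooms    | Hall  
Quiet Streets  | Green 
River Crossing | NULL  
Falling Leaves | NULL  
The Glass Key  | Hill  
Paper Boats    | Brown 


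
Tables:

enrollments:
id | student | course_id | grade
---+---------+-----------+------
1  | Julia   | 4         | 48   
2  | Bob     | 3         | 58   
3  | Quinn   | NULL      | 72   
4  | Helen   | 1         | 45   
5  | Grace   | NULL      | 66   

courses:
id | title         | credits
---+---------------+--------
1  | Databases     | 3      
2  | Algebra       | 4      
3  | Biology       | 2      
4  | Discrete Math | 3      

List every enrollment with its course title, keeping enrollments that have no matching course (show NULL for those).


LEFT JOIN keeps every row from enrollments (the left table); where course_id has no match in courses, the course columns become NULL. Walk through each enrollment:
  - enrollment 1 (Julia): course_id=4 -> matches Discrete Math
  - enrollment 2 (Bob): course_id=3 -> matches Biology
  - enrollment 3 (Quinn): course_id=NULL, no match -> kept with NULL
  - enrollment 4 (Helen): course_id=1 -> matches Databases
  - enrollment 5 (Grace): course_id=NULL, no match -> kept with NULL
All 5 rows appear; 2 have NULL course.

SQL:
SELECT a.student, b.title AS course
FROM enrollments a
LEFT JOIN courses b ON a.course_id = b.id

Result:
student | course       
--------+--------------
Julia   | Discrete Math
Bob     | Biology      
Quinn   | NULL         
Helen   | Databases    
Grace   | NULL         


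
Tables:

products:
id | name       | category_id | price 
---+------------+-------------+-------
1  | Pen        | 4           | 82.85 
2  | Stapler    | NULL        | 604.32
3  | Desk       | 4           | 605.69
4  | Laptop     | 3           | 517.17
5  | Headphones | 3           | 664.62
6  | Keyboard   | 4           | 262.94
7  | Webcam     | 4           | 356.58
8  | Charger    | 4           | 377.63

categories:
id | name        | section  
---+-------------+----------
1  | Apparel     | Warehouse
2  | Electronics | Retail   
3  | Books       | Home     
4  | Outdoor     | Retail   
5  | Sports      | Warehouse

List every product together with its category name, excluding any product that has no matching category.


INNER JOIN keeps only products rows whose category_id matches an id in categories. Walk through each product:
  - product 1 (Pen): category_id=4 -> matches Outdoor
  - product 2 (Stapler): category_id=NULL, no match -> dropped
  - product 3 (Desk): category_id=4 -> matches Outdoor
  - product 4 (Laptop): category_id=3 -> matches Books
  - product 5 (Headphones): category_id=3 -> matches Books
  - product 6 (Keyboard): category_id=4 -> matches Outdoor
  - product 7 (Webcam): category_id=4 -> matches Outdoor
  - product 8 (Charger): category_id=4 -> matches Outdoor
So 1 of 8 rows is dropped.

SQL:
SELECT a.name, b.name AS category
FROM products a
INNER JOIN categories b ON a.category_id = b.id

Result:
name       | category
-----------+---------
Pen        | Outdoor 
Desk       | Outdoor 
Laptop     | Books   
Headphones | Books   
Keyboard   | Outdoor 
Webcam     | Outdoor 
Charger    | Outdoor 


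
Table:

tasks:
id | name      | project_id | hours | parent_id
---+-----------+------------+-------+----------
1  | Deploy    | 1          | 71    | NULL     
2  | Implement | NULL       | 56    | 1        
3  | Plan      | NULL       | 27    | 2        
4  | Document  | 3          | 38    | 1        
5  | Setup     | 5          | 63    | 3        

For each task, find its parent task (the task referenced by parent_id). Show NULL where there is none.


This is a self-join: tasks is joined to a second copy of itself, matching each row's parent_id to another row's id. Use LEFT JOIN so rows with parent_id=NULL are kept.
  - task 1 (Deploy): parent_id=NULL -> NULL
  - task 2 (Implement): parent_id=1 -> Deploy
  - task 3 (Plan): parent_id=2 -> Implement
  - task 4 (Document): parent_id=1 -> Deploy
  - task 5 (Setup): parent_id=3 -> Plan

SQL:
SELECT a.name AS item, b.name AS parent
FROM tasks a
LEFT JOIN tasks b ON a.parent_id = b.id

Result:
item      | parent   
----------+----------
Deploy    | NULL     
Implement | Deploy   
Plan      | Implement
Document  | Deploy   
Setup     | Plan     


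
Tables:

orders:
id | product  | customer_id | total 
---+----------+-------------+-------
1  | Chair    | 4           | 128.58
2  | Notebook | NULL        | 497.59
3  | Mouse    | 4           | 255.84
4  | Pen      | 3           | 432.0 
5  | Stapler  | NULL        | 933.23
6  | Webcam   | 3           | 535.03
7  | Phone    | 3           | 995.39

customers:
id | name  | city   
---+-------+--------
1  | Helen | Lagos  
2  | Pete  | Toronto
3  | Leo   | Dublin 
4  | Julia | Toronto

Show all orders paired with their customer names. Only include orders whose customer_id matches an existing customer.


INNER JOIN keeps only orders rows whose customer_id matches an id in customers. Walk through each order:
  - order 1 (Chair): customer_id=4 -> matches Julia
  - order 2 (Notebook): customer_id=NULL, no match -> dropped
  - order 3 (Mouse): customer_id=4 -> matches Julia
  - order 4 (Pen): customer_id=3 -> matches Leo
  - order 5 (Stapler): customer_id=NULL, no match -> dropped
  - order 6 (Webcam): customer_id=3 -> matches Leo
  - order 7 (Phone): customer_id=3 -> matches Leo
So 2 of 7 rows are dropped.

SQL:
SELECT a.product, b.name AS customer
FROM orders a
INNER JOIN customers b ON a.customer_id = b.id

Result:
product | customer
--------+---------
Chair   | Julia   
Mouse   | Julia   
Pen     | Leo     
Webcam  | Leo     
Phone   | Leo     


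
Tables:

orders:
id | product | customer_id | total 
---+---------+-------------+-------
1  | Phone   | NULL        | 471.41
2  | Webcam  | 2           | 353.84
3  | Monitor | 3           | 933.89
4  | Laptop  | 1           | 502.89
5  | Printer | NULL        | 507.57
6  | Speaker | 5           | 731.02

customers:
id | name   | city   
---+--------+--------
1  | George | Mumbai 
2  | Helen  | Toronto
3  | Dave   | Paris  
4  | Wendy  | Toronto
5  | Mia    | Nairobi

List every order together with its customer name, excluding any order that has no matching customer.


INNER JOIN keeps only orders rows whose customer_id matches an id in customers. Walk through each order:
  - order 1 (Phone): customer_id=NULL, no match -> dropped
  - order 2 (Webcam): customer_id=2 -> matches Helen
  - order 3 (Monitor): customer_id=3 -> matches Dave
  - order 4 (Laptop): customer_id=1 -> matches George
  - order 5 (Printer): customer_id=NULL, no match -> dropped
  - order 6 (Speaker): customer_id=5 -> matches Mia
So 2 of 6 rows are dropped.

SQL:
SELECT a.product, b.name AS customer
FROM orders a
INNER JOIN customers b ON a.customer_id = b.id

Result:
product | customer
--------+---------
Webcam  | Helen   
Monitor | Dave    
Laptop  | George  
Speaker | Mia     


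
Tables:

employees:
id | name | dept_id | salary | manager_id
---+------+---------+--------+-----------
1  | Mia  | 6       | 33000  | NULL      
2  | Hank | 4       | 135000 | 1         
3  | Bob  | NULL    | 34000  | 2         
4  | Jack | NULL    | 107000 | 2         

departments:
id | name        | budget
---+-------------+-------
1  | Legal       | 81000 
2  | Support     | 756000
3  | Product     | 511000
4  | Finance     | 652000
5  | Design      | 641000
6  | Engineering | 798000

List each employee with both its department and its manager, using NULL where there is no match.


Two LEFT JOINs from the same base table employees: one to departments via dept_id, one to employees itself via manager_id. Both are LEFT so every employee is preserved.
Match against departments:
  - employee 1 (Mia): dept_id=6 -> matches Engineering
  - employee 2 (Hank): dept_id=4 -> matches Finance
  - employee 3 (Bob): dept_id=NULL, no match -> kept with NULL
  - employee 4 (Jack): dept_id=NULL, no match -> kept with NULL
Match against employees (self):
  - employee 1 (Mia): manager_id=NULL -> NULL
  - employee 2 (Hank): manager_id=1 -> Mia
  - employee 3 (Bob): manager_id=2 -> Hank
  - employee 4 (Jack): manager_id=2 -> Hank

SQL:
SELECT a.name, b.name AS department, c.name AS manager
FROM employees a
LEFT JOIN departments b ON a.dept_id = b.id
LEFT JOIN employees c ON a.manager_id = c.id

Result:
name | department  | manager
-----+-------------+--------
Mia  | Engineering | NULL   
Hank | Finance     | Mia    
Bob  | NULL        | Hank   
Jack | NULL        | Hank   


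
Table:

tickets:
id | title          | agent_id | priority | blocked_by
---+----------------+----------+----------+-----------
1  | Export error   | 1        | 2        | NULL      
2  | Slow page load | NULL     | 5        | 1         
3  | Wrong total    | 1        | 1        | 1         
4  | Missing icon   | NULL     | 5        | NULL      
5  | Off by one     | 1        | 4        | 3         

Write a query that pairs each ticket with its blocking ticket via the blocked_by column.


This is a self-join: tickets is joined to a second copy of itself, matching each row's blocked_by to another row's id. Use LEFT JOIN so rows with blocked_by=NULL are kept.
  - ticket 1 (Export error): blocked_by=NULL -> NULL
  - ticket 2 (Slow page load): blocked_by=1 -> Export error
  - ticket 3 (Wrong total): blocked_by=1 -> Export error
  - ticket 4 (Missing icon): blocked_by=NULL -> NULL
  - ticket 5 (Off by one): blocked_by=3 -> Wrong total

SQL:
SELECT a.title AS item, b.title AS blocked_by
FROM tickets a
LEFT JOIN tickets b ON a.blocked_by = b.id

Result:
item           | blocked_by  
---------------+-------------
Export error   | NULL        
Slow page load | Export error
Wrong total    | Export error
Missing icon   | NULL        
Off by one     | Wrong total 


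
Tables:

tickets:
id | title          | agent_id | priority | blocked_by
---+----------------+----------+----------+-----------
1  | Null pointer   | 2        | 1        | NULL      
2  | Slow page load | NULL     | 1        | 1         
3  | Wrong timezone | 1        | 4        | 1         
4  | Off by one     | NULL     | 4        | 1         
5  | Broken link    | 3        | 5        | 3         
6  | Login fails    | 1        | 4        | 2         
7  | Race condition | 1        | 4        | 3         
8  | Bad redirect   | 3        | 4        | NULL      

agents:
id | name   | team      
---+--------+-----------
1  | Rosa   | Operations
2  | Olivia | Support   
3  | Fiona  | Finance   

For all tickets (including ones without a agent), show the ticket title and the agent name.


LEFT JOIN keeps every row from tickets (the left table); where agent_id has no match in agents, the agent columns become NULL. Walk through each ticket:
  - ticket 1 (Null pointer): agent_id=2 -> matches Olivia
  - ticket 2 (Slow page load): agent_id=NULL, no match -> kept with NULL
  - ticket 3 (Wrong timezone): agent_id=1 -> matches Rosa
  - ticket 4 (Off by one): agent_id=NULL, no match -> kept with NULL
  - ticket 5 (Broken link): agent_id=3 -> matches Fiona
  - ticket 6 (Login fails): agent_id=1 -> matches Rosa
  - ticket 7 (Race condition): agent_id=1 -> matches Rosa
  - ticket 8 (Bad redirect): agent_id=3 -> matches Fiona
All 8 rows appear; 2 have NULL agent.

SQL:
SELECT a.title, b.name AS agent
FROM tickets a
LEFT JOIN agents b ON a.agent_id = b.id

Result:
title          | agent 
---------------+-------
Null pointer   | Olivia
Slow page load | NULL  
Wrong timezone | Rosa  
Off by one     | NULL  
Broken link    | Fiona 
Login fails    | Rosa  
Race condition | Rosa  
Bad redirect   | Fiona 


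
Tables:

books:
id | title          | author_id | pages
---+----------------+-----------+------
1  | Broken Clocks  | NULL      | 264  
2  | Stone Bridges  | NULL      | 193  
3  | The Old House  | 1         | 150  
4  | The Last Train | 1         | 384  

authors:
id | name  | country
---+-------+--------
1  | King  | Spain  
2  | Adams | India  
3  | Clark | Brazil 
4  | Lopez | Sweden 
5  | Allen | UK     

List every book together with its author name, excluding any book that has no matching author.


INNER JOIN keeps only books rows whose author_id matches an id in authors. Walk through each book:
  - book 1 (Broken Clocks): author_id=NULL, no match -> dropped
  - book 2 (Stone Bridges): author_id=NULL, no match -> dropped
  - book 3 (The Old House): author_id=1 -> matches King
  - book 4 (The Last Train): author_id=1 -> matches King
So 2 of 4 rows are dropped.

SQL:
SELECT a.title, b.name AS author
FROM books a
INNER JOIN authors b ON a.author_id = b.id

Result:
title          | author
---------------+-------
The Old House  | King  
The Last Train | King  


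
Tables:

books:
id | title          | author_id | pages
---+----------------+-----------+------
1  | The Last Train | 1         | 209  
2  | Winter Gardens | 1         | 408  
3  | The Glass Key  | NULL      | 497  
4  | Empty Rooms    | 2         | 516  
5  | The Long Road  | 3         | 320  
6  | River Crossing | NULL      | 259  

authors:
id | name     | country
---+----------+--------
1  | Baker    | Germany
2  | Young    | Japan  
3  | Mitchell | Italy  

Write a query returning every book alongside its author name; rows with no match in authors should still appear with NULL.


LEFT JOIN keeps every row from books (the left table); where author_id has no match in authors, the author columns become NULL. Walk through each book:
  - book 1 (The Last Train): author_id=1 -> matches Baker
  - book 2 (Winter Gardens): author_id=1 -> matches Baker
  - book 3 (The Glass Key): author_id=NULL, no match -> kept with NULL
  - book 4 (Empty Rooms): author_id=2 -> matches Young
  - book 5 (The Long Road): author_id=3 -> matches Mitchell
  - book 6 (River Crossing): author_id=NULL, no match -> kept with NULL
All 6 rows appear; 2 have NULL author.

SQL:
SELECT a.title, b.name AS author
FROM books a
LEFT JOIN authors b ON a.author_id = b.id

Result:
title          | author  
---------------+---------
The Last Train | Baker   
Winter Gardens | Baker   
The Glass Key  | NULL    
Empty Rooms    | Young   
The Long Road  | Mitchell
River Crossing | NULL    


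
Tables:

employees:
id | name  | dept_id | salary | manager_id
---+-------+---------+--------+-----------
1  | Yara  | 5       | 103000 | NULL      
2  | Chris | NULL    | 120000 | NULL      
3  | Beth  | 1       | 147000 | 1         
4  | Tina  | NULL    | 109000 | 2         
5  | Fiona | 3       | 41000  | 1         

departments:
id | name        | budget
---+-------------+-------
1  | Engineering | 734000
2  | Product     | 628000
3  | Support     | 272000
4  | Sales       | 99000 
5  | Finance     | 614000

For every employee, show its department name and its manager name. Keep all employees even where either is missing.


Two LEFT JOINs from the same base table employees: one to departments via dept_id, one to employees itself via manager_id. Both are LEFT so every employee is preserved.
Match against departments:
  - employee 1 (Yara): dept_id=5 -> matches Finance
  - employee 2 (Chris): dept_id=NULL, no match -> kept with NULL
  - employee 3 (Beth): dept_id=1 -> matches Engineering
  - employee 4 (Tina): dept_id=NULL, no match -> kept with NULL
  - employee 5 (Fiona): dept_id=3 -> matches Support
Match against employees (self):
  - employee 1 (Yara): manager_id=NULL -> NULL
  - employee 2 (Chris): manager_id=NULL -> NULL
  - employee 3 (Beth): manager_id=1 -> Yara
  - employee 4 (Tina): manager_id=2 -> Chris
  - employee 5 (Fiona): manager_id=1 -> Yara

SQL:
SELECT a.name, b.name AS department, c.name AS manager
FROM employees a
LEFT JOIN departments b ON a.dept_id = b.id
LEFT JOIN employees c ON a.manager_id = c.id

Result:
name  | department  | manager
------+-------------+--------
Yara  | Finance     | NULL   
Chris | NULL        | NULL   
Beth  | Engineering | Yara   
Tina  | NULL        | Chris  
Fiona | Support     | Yara   


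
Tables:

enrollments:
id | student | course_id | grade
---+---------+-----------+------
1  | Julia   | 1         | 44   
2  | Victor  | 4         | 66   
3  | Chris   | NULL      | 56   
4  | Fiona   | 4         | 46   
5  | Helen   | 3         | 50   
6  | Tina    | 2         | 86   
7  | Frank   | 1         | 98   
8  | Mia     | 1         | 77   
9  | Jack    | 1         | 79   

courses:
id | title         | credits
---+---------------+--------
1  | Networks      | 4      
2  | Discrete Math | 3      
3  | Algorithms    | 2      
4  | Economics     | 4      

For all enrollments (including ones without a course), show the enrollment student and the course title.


LEFT JOIN keeps every row from enrollments (the left table); where course_id has no match in courses, the course columns become NULL. Walk through each enrollment:
  - enrollment 1 (Julia): course_id=1 -> matches Networks
  - enrollment 2 (Victor): course_id=4 -> matches Economics
  - enrollment 3 (Chris): course_id=NULL, no match -> kept with NULL
  - enrollment 4 (Fiona): course_id=4 -> matches Economics
  - enrollment 5 (Helen): course_id=3 -> matches Algorithms
  - enrollment 6 (Tina): course_id=2 -> matches Discrete Math
  - enrollment 7 (Frank): course_id=1 -> matches Networks
  - enrollment 8 (Mia): course_id=1 -> matches Networks
  - enrollment 9 (Jack): course_id=1 -> matches Networks
All 9 rows appear; 1 has NULL course.

SQL:
SELECT a.student, b.title AS course
FROM enrollments a
LEFT JOIN courses b ON a.course_id = b.id

Result:
student | course       
--------+--------------
Julia   | Networks     
Victor  | Economics    
Chris   | NULL         
Fiona   | Economics    
Helen   | Algorithms   
Tina    | Discrete Math
Frank   | Networks     
Mia     | Networks     
Jack    | Networks     


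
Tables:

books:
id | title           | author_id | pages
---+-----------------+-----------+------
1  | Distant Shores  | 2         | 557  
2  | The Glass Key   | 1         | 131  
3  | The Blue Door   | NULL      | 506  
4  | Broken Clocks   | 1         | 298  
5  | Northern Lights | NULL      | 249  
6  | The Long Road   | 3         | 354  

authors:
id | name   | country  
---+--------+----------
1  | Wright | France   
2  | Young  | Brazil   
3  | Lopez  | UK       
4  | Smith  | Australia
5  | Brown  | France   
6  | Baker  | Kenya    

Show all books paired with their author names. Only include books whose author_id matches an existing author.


INNER JOIN keeps only books rows whose author_id matches an id in authors. Walk through each book:
  - book 1 (Distant Shores): author_id=2 -> matches Young
  - book 2 (The Glass Key): author_id=1 -> matches Wright
  - book 3 (The Blue Door): author_id=NULL, no match -> dropped
  - book 4 (Broken Clocks): author_id=1 -> matches Wright
  - book 5 (Northern Lights): author_id=NULL, no match -> dropped
  - book 6 (The Long Road): author_id=3 -> matches Lopez
So 2 of 6 rows are dropped.

SQL:
SELECT a.title, b.name AS author
FROM books a
INNER JOIN authors b ON a.author_id = b.id

Result:
title          | author
---------------+-------
Distant Shores | Young 
The Glass Key  | Wright
Broken Clocks  | Wright
The Long Road  | Lopez 


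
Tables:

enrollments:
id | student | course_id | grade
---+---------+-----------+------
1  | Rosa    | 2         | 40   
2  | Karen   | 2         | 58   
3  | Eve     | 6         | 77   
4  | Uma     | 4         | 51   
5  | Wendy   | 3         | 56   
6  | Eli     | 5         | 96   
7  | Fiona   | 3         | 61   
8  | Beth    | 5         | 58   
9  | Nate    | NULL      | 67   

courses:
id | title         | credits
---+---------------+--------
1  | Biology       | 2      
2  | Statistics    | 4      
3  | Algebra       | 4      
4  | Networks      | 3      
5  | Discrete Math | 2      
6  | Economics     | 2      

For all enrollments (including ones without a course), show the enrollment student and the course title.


LEFT JOIN keeps every row from enrollments (the left table); where course_id has no match in courses, the course columns become NULL. Walk through each enrollment:
  - enrollment 1 (Rosa): course_id=2 -> matches Statistics
  - enrollment 2 (Karen): course_id=2 -> matches Statistics
  - enrollment 3 (Eve): course_id=6 -> matches Economics
  - enrollment 4 (Uma): course_id=4 -> matches Networks
  - enrollment 5 (Wendy): course_id=3 -> matches Algebra
  - enrollment 6 (Eli): course_id=5 -> matches Discrete Math
  - enrollment 7 (Fiona): course_id=3 -> matches Algebra
  - enrollment 8 (Beth): course_id=5 -> matches Discrete Math
  - enrollment 9 (Nate): course_id=NULL, no match -> kept with NULL
All 9 rows appear; 1 has NULL course.

SQL:
SELECT a.student, b.title AS course
FROM enrollments a
LEFT JOIN courses b ON a.course_id = b.id

Result:
student | course       
--------+--------------
Rosa    | Statistics   
Karen   | Statistics   
Eve     | Economics    
Uma     | Networks     
Wendy   | Algebra      
Eli     | Discrete Math
Fiona   | Algebra      
Beth    | Discrete Math
Nate    | NULL         


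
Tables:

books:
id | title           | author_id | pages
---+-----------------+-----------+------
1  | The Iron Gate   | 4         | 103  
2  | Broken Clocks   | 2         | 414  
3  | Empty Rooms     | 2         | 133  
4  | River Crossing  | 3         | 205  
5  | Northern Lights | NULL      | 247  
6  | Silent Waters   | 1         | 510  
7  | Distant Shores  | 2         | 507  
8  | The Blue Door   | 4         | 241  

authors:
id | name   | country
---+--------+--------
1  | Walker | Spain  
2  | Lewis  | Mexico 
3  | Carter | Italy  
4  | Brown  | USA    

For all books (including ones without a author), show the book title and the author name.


LEFT JOIN keeps every row from books (the left table); where author_id has no match in authors, the author columns become NULL. Walk through each book:
  - book 1 (The Iron Gate): author_id=4 -> matches Brown
  - book 2 (Broken Clocks): author_id=2 -> matches Lewis
  - book 3 (Empty Rooms): author_id=2 -> matches Lewis
  - book 4 (River Crossing): author_id=3 -> matches Carter
  - book 5 (Northern Lights): author_id=NULL, no match -> kept with NULL
  - book 6 (Silent Waters): author_id=1 -> matches Walker
  - book 7 (Distant Shores): author_id=2 -> matches Lewis
  - book 8 (The Blue Door): author_id=4 -> matches Brown
All 8 rows appear; 1 has NULL author.

SQL:
SELECT a.title, b.name AS author
FROM books a
LEFT JOIN authors b ON a.author_id = b.id

Result:
title           | author
----------------+-------
The Iron Gate   | Brown 
Broken Clocks   | Lewis 
Empty Rooms     | Lewis 
River Crossing  | Carter
Northern Lights | NULL  
Silent Waters   | Walker
Distant Shores  | Lewis 
The Blue Door   | Brown 


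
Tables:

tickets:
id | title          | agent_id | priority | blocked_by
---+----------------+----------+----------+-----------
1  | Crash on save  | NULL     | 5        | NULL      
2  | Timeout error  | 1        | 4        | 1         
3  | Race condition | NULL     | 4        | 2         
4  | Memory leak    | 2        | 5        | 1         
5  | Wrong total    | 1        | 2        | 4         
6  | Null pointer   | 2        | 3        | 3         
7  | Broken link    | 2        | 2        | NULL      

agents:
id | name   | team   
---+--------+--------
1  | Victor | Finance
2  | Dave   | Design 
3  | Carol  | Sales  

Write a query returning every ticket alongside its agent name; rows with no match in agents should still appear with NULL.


LEFT JOIN keeps every row from tickets (the left table); where agent_id has no match in agents, the agent columns become NULL. Walk through each ticket:
  - ticket 1 (Crash on save): agent_id=NULL, no match -> kept with NULL
  - ticket 2 (Timeout error): agent_id=1 -> matches Victor
  - ticket 3 (Race condition): agent_id=NULL, no match -> kept with NULL
  - ticket 4 (Memory leak): agent_id=2 -> matches Dave
  - ticket 5 (Wrong total): agent_id=1 -> matches Victor
  - ticket 6 (Null pointer): agent_id=2 -> matches Dave
  - ticket 7 (Broken link): agent_id=2 -> matches Dave
All 7 rows appear; 2 have NULL agent.

SQL:
SELECT a.title, b.name AS agent
FROM tickets a
LEFT JOIN agents b ON a.agent_id = b.id

Result:
title          | agent 
---------------+-------
Crash on save  | NULL  
Timeout error  | Victor
Race condition | NULL  
Memory leak    | Dave  
Wrong total    | Victor
Null pointer   | Dave  
Broken link    | Dave  


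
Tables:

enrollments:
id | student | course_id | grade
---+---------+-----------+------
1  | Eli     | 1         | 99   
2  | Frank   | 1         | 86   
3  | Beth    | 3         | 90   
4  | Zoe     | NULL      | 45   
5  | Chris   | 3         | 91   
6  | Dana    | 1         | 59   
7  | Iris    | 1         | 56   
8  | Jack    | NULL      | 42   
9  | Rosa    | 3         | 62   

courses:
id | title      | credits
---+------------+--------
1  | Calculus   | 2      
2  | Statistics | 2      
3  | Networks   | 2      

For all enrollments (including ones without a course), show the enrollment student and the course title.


LEFT JOIN keeps every row from enrollments (the left table); where course_id has no match in courses, the course columns become NULL. Walk through each enrollment:
  - enrollment 1 (Eli): course_id=1 -> matches Calculus
  - enrollment 2 (Frank): course_id=1 -> matches Calculus
  - enrollment 3 (Beth): course_id=3 -> matches Networks
  - enrollment 4 (Zoe): course_id=NULL, no match -> kept with NULL
  - enrollment 5 (Chris): course_id=3 -> matches Networks
  - enrollment 6 (Dana): course_id=1 -> matches Calculus
  - enrollment 7 (Iris): course_id=1 -> matches Calculus
  - enrollment 8 (Jack): course_id=NULL, no match -> kept with NULL
  - enrollment 9 (Rosa): course_id=3 -> matches Networks
All 9 rows appear; 2 have NULL course.

SQL:
SELECT a.student, b.title AS course
FROM enrollments a
LEFT JOIN courses b ON a.course_id = b.id

Result:
student | course  
--------+---------
Eli     | Calculus
Frank   | Calculus
Beth    | Networks
Zoe     | NULL    
Chris   | Networks
Dana    | Calculus
Iris    | Calculus
Jack    | NULL    
Rosa    | Networks


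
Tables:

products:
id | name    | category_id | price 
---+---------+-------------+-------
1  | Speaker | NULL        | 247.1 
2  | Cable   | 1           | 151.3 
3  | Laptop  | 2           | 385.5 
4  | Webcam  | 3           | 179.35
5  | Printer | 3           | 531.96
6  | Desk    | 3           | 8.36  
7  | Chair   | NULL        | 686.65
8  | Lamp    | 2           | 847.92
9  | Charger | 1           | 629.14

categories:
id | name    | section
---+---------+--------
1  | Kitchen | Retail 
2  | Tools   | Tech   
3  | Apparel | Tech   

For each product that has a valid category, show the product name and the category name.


INNER JOIN keeps only products rows whose category_id matches an id in categories. Walk through each product:
  - product 1 (Speaker): category_id=NULL, no match -> dropped
  - product 2 (Cable): category_id=1 -> matches Kitchen
  - product 3 (Laptop): category_id=2 -> matches Tools
  - product 4 (Webcam): category_id=3 -> matches Apparel
  - product 5 (Printer): category_id=3 -> matches Apparel
  - product 6 (Desk): category_id=3 -> matches Apparel
  - product 7 (Chair): category_id=NULL, no match -> dropped
  - product 8 (Lamp): category_id=2 -> matches Tools
  - product 9 (Charger): category_id=1 -> matches Kitchen
So 2 of 9 rows are dropped.

SQL:
SELECT a.name, b.name AS category
FROM products a
INNER JOIN categories b ON a.category_id = b.id

Result:
name    | category
--------+---------
Cable   | Kitchen 
Laptop  | Tools   
Webcam  | Apparel 
Printer | Apparel 
Desk    | Apparel 
Lamp    | Tools   
Charger | Kitchen 


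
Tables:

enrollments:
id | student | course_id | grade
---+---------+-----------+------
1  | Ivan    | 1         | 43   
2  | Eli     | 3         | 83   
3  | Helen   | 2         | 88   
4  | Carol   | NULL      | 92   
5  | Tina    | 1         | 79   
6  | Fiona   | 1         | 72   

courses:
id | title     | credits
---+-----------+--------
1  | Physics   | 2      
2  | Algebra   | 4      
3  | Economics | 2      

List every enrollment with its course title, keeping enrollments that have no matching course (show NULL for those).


LEFT JOIN keeps every row from enrollments (the left table); where course_id has no match in courses, the course columns become NULL. Walk through each enrollment:
  - enrollment 1 (Ivan): course_id=1 -> matches Physics
  - enrollment 2 (Eli): course_id=3 -> matches Economics
  - enrollment 3 (Helen): course_id=2 -> matches Algebra
  - enrollment 4 (Carol): course_id=NULL, no match -> kept with NULL
  - enrollment 5 (Tina): course_id=1 -> matches Physics
  - enrollment 6 (Fiona): course_id=1 -> matches Physics
All 6 rows appear; 1 has NULL course.

SQL:
SELECT a.student, b.title AS course
FROM enrollments a
LEFT JOIN courses b ON a.course_id = b.id

Result:
student | course   
--------+----------
Ivan    | Physics  
Eli     | Economics
Helen   | Algebra  
Carol   | NULL     
Tina    | Physics  
Fiona   | Physics  


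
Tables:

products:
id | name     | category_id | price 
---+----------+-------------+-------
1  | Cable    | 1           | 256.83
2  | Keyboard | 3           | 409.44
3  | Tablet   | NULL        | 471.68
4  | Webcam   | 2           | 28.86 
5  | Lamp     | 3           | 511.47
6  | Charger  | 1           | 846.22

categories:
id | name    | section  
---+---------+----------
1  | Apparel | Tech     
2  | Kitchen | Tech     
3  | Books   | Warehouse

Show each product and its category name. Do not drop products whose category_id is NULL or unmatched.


LEFT JOIN keeps every row from products (the left table); where category_id has no match in categories, the category columns become NULL. Walk through each product:
  - product 1 (Cable): category_id=1 -> matches Apparel
  - product 2 (Keyboard): category_id=3 -> matches Books
  - product 3 (Tablet): category_id=NULL, no match -> kept with NULL
  - product 4 (Webcam): category_id=2 -> matches Kitchen
  - product 5 (Lamp): category_id=3 -> matches Books
  - product 6 (Charger): category_id=1 -> matches Apparel
All 6 rows appear; 1 has NULL category.

SQL:
SELECT a.name, b.name AS category
FROM products a
LEFT JOIN categories b ON a.category_id = b.id

Result:
name     | category
---------+---------
Cable    | Apparel 
Keyboard | Books   
Tablet   | NULL    
Webcam   | Kitchen 
Lamp     | Books   
Charger  | Apparel 


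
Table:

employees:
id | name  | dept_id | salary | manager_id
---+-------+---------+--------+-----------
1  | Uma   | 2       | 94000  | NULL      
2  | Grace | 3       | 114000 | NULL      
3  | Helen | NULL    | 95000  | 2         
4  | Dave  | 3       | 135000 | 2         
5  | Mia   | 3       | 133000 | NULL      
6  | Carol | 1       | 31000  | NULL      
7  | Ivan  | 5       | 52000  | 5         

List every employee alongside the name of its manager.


This is a self-join: employees is joined to a second copy of itself, matching each row's manager_id to another row's id. Use LEFT JOIN so rows with manager_id=NULL are kept.
  - employee 1 (Uma): manager_id=NULL -> NULL
  - employee 2 (Grace): manager_id=NULL -> NULL
  - employee 3 (Helen): manager_id=2 -> Grace
  - employee 4 (Dave): manager_id=2 -> Grace
  - employee 5 (Mia): manager_id=NULL -> NULL
  - employee 6 (Carol): manager_id=NULL -> NULL
  - employee 7 (Ivan): manager_id=5 -> Mia

SQL:
SELECT a.name AS item, b.name AS manager
FROM employees a
LEFT JOIN employees b ON a.manager_id = b.id

Result:
item  | manager
------+--------
Uma   | NULL   
Grace | NULL   
Helen | Grace  
Dave  | Grace  
Mia   | NULL   
Carol | NULL   
Ivan  | Mia    
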